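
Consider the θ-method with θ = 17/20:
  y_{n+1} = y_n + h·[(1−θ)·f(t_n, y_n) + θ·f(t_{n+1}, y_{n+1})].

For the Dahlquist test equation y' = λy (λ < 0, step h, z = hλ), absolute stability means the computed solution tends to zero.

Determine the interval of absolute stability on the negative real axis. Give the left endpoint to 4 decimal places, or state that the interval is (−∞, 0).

(−∞, 0) — no finite endpoint.

With y'=λy (z=hλ):
  y_{n+1} = y_n + z·[3/20·y_n + 17/20·y_{n+1}] ⇒ (1 − 17/20z)y_{n+1} = (1 + 3/20z)y_n
  ⇒ R(z) = (1 + 3/20z)/(1 − 17/20z).

Need |R(x)|<1, x<0.
x=-1.31: |R|=0.3802
x=-2: |R|=0.2593
x=-10: |R|=0.0526
x=-100: |R|=0.1628
θ=17/20≥1/2 ⇒ |1+3/20x|<|1−17/20x| ∀x<0 ⇒ stable on all of ℝ⁻.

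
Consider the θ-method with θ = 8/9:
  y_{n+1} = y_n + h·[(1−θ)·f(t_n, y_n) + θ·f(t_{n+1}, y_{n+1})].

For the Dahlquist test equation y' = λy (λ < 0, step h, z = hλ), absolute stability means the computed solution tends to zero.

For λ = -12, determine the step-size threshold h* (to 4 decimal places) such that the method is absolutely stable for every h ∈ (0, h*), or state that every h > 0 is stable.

Set f=λy, z=hλ:
  y_{n+1} = y_n + z·[1/9·y_n + 8/9·y_{n+1}] ⇒ (1 − 8/9z)y_{n+1} = (1 + 1/9z)y_n
  Hence R(z) = (1 + 1/9z)/(1 − 8/9z).

Boundary: |R(x)|=1, x<0.
x=-1.14: |R|=0.4338
x=-2: |R|=0.2800
x=-10: |R|=0.0112
x=-100: |R|=0.1125
θ=8/9≥1/2 ⇒ |1+1/9x|<|1−8/9x| ∀x<0 ⇒ stable on all of ℝ⁻.

unbounded; (−∞, 0). Any h>0 works for λ=-12.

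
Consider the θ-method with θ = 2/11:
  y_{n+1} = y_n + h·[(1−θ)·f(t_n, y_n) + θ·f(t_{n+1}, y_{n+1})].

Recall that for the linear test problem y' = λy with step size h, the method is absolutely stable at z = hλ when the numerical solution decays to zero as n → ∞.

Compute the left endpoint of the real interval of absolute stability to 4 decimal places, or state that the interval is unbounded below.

z* = -3.1429.

Test eqn y'=λy, z=hλ:
  y_{n+1} = y_n + z·[9/11·y_n + 2/11·y_{n+1}] ⇒ (1 − 2/11z)y_{n+1} = (1 + 9/11z)y_n
  R(z) = (1 + 9/11z)/(1 − 2/11z).

Need |R(x)|<1, x<0.
x=-0.8: |R|=0.3016
R=−1: 1+9/11x = −1+2/11x ⇒ -7/11x=2 ⇒ x=2/(-7/11)=-3.1429
Confirm numerically:
  x=-2.968: |R|=0.92773 <1
  x=-2.776: |R|=0.84485 <1
  x=-2.283: |R|=0.61332 <1
  x=-3.740: |R|=1.22619 >1
  x=-3.568: |R|=1.16409 >1
  x=-3.203: |R|=1.02419 >1
So |R|<1 on (-3.1429, 0).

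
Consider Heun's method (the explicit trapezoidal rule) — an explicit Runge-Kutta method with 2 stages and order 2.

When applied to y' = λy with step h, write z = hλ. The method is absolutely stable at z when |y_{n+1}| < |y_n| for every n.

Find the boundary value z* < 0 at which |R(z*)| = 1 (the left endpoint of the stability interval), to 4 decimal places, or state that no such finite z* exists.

On y'=λy, z=hλ:
  order 2, 2-stage ⇒ R(z)=1+z+z^2/2
  (e.g. R(-0.49)=0.63005, |R|=0.63005)

Need |R(x)|<1, x<0.
x=-0.49: |R|=0.6300
|R(-1.49)|=0.6200 |R(-1)|=0.5000 |R(-0.96)|=0.5008
Bisect:
  x_lo=-2.6483 |R|=1.8585  x_hi=-0.1010 |R|=0.9041
  mid=-1.37466 |R|=0.57018 →hi
  mid=-2.01150 |R|=1.01156 →lo
  mid=-1.69308 |R|=0.74018 →hi
  mid=-1.85229 |R|=0.86320 →hi
  mid=-1.93189 |R|=0.93421 →hi
  mid=-1.97169 |R|=0.97210 →hi
  mid=-1.99160 |R|=0.99163 →hi
  mid=-2.00155 |R|=1.00155 →lo
  ...
  [-2.00015,-1.99999] ⇒ x*=-2.0000
Stable set (-2.0000, 0).

z* = -2.0000.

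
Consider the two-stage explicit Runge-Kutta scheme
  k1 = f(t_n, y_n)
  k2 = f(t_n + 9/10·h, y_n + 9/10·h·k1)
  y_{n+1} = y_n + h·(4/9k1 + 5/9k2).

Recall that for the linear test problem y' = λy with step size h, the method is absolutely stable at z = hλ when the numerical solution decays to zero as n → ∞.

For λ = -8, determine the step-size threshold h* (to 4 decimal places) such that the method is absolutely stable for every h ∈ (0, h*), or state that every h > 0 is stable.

With y'=λy (z=hλ):
  k1=λy_n ⇒ h·k1=z·y_n;  k2=λ(1+9/10z)y_n ⇒ h·k2=z(1+9/10z)y_n
  y_{n+1}/y_n = 1 + 4/9z + 5/9z(1+9/10z) = 1 + z + 1/2z²
  Hence R(z) = 1 + z + 1/2z².

Find x<0 with |R(x)|<1.
x=-0.52: |R|=0.6152
R=1: x+1/2x²=0 ⇒ x=−2=-2.0000; min R=1−1/(4·1/2)=0.5000>−1
Confirm numerically:
  x=-1.457: |R|=0.60442 <1
  x=-0.894: |R|=0.50562 <1
  x=-0.849: |R|=0.51140 <1
  x=-2.427: |R|=1.51816 >1
  x=-2.028: |R|=1.02839 >1
Stable set (-2.0000, 0).

(-2.0000,0); λ=-8 ⇒ h* = (2)/8 = 0.2500.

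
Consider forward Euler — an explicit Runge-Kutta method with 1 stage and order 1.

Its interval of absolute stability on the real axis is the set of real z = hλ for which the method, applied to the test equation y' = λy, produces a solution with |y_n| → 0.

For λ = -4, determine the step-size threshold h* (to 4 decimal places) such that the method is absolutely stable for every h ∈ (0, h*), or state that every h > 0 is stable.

Test eqn y'=λy, z=hλ:
  order 1, 1-stage ⇒ R(z)=1+z
  (e.g. R(-1.71)=-0.71000, |R|=0.71000)

Solve |R(x)|<1 on ℝ⁻.
x=-1.71: |R|=0.7100
|R(-1.85)|=0.8500 |R(-1.7)|=0.7000 |R(-1.34)|=0.3400
Bisect:
  x_lo=-2.3710 |R|=1.3710  x_hi=-0.1218 |R|=0.8782
  mid=-1.24641 |R|=0.24641 →hi
  mid=-1.80872 |R|=0.80872 →hi
  mid=-2.08987 |R|=1.08987 →lo
  mid=-1.94929 |R|=0.94929 →hi
  mid=-2.01958 |R|=1.01958 →lo
  mid=-1.98444 |R|=0.98444 →hi
  mid=-2.00201 |R|=1.00201 →lo
  mid=-1.99322 |R|=0.99322 →hi
  mid=-1.99762 |R|=0.99762 →hi
  mid=-1.99981 |R|=0.99981 →hi
  ...
  [-2.00009,-1.99995] ⇒ x*=-2.0000
Stable set (-2.0000, 0).

(-2.0000,0); λ=-4 ⇒ h* = 0.5000.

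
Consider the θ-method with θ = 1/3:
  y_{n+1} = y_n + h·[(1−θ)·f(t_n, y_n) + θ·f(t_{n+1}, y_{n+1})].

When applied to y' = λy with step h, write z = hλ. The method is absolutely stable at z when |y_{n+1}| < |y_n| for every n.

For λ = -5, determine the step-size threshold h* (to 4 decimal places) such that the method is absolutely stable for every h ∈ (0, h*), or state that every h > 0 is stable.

(-6.0000,0); λ=-5 ⇒ h* = (6)/5 = 1.2000.

On y'=λy, z=hλ:
  y_{n+1} = y_n + z·[2/3·y_n + 1/3·y_{n+1}] ⇒ (1 − 1/3z)y_{n+1} = (1 + 2/3z)y_n
  ⇒ R(z) = (1 + 2/3z)/(1 − 1/3z).

Solve |R(x)|<1 on ℝ⁻.
x=-1.61: |R|=0.0477
R=−1: 1+2/3x = −1+1/3x ⇒ -1/3x=2 ⇒ x=2/(-1/3)=-6.0000
Confirm numerically:
  x=-3.966: |R|=0.70801 <1
  x=-3.093: |R|=0.52290 <1
  x=-2.443: |R|=0.34650 <1
  x=-6.340: |R|=1.03640 >1
  x=-6.281: |R|=1.03028 >1
Stable set (-6.0000, 0).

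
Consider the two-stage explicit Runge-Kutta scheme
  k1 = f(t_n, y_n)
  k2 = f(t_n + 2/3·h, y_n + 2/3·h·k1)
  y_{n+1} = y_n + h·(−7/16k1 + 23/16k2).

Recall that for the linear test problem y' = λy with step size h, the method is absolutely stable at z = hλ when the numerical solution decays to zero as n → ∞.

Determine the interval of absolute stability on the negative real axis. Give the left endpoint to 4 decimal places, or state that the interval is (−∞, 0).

z∈(-1.0435,0).

Test eqn y'=λy, z=hλ:
  k1=λy_n ⇒ h·k1=z·y_n;  k2=λ(1+2/3z)y_n ⇒ h·k2=z(1+2/3z)y_n
  y_{n+1}/y_n = 1 − 7/16z + 23/16z(1+2/3z) = 1 + z + 23/24z²
  R(z) = 1 + z + 23/24z².

Need |R(x)|<1, x<0.
x=-0.38: |R|=0.7584
R=1: x+23/24x²=0 ⇒ x=−24/23=-1.0435; min R=1−1/(4·23/24)=0.7391>−1
Confirm numerically:
  x=-0.962: |R|=0.92488 <1
  x=-0.955: |R|=0.91902 <1
  x=-0.655: |R|=0.75615 <1
  x=-0.518: |R|=0.73914 <1
  x=-1.576: |R|=1.80429 >1
  x=-1.554: |R|=1.76029 >1
  x=-1.449: |R|=1.56312 >1
So |R|<1 on (-1.0435, 0).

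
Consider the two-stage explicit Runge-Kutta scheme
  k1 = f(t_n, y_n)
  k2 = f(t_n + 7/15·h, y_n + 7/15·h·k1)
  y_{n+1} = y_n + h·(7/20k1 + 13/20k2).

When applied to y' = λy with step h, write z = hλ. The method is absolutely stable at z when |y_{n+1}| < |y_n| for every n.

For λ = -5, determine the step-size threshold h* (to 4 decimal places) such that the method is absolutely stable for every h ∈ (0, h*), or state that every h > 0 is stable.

(-3.2967,0); λ=-5 ⇒ h* = (300/91)/5 = 0.6593.

Set f=λy, z=hλ:
  k1=λy_n ⇒ h·k1=z·y_n;  k2=λ(1+7/15z)y_n ⇒ h·k2=z(1+7/15z)y_n
  y_{n+1}/y_n = 1 + 7/20z + 13/20z(1+7/15z) = 1 + z + 91/300z²
  ⇒ R(z) = 1 + z + 91/300z².

Need |R(x)|<1, x<0.
x=-1.05: |R|=0.2844
R=1: x+91/300x²=0 ⇒ x=−300/91=-3.2967; min R=1−1/(4·91/300)=0.1758>−1
Confirm numerically:
  x=-2.786: |R|=0.56841 <1
  x=-2.777: |R|=0.56222 <1
  x=-2.620: |R|=0.46220 <1
  x=-3.699: |R|=1.45139 >1
  x=-3.383: |R|=1.08856 >1
  x=-3.365: |R|=1.06971 >1
So |R|<1 on (-3.2967, 0).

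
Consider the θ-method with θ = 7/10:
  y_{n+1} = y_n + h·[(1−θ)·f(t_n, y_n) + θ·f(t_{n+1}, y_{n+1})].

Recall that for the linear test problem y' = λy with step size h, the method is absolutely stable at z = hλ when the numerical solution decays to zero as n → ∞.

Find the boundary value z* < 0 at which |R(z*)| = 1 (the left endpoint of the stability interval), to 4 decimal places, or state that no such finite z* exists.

Test eqn y'=λy, z=hλ:
  y_{n+1} = y_n + z·[3/10·y_n + 7/10·y_{n+1}] ⇒ (1 − 7/10z)y_{n+1} = (1 + 3/10z)y_n
  ⇒ R(z) = (1 + 3/10z)/(1 − 7/10z).

Need |R(x)|<1, x<0.
x=-1.66: |R|=0.2322
x=-2: |R|=0.1667
x=-10: |R|=0.2500
x=-100: |R|=0.4085
θ=7/10≥1/2 ⇒ |1+3/10x|<|1−7/10x| ∀x<0 ⇒ interval (−∞,0).

interval (−∞, 0).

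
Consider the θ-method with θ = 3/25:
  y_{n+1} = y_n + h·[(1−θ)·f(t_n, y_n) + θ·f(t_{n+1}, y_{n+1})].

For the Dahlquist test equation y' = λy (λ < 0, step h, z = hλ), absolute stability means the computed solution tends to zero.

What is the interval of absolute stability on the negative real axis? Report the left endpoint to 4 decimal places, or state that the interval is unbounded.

z∈(-2.6316,0).

Set f=λy, z=hλ:
  y_{n+1} = y_n + z·[22/25·y_n + 3/25·y_{n+1}] ⇒ (1 − 3/25z)y_{n+1} = (1 + 22/25z)y_n
  Hence R(z) = (1 + 22/25z)/(1 − 3/25z).

Boundary: |R(x)|=1, x<0.
x=-1.43: |R|=0.2206
R=−1: 1+22/25x = −1+3/25x ⇒ -19/25x=2 ⇒ x=2/(-19/25)=-2.6316
Confirm numerically:
  x=-2.464: |R|=0.90170 <1
  x=-2.431: |R|=0.88199 <1
  x=-2.007: |R|=0.61745 <1
  x=-1.958: |R|=0.58548 <1
  x=-3.111: |R|=1.26531 >1
  x=-3.021: |R|=1.21722 >1
Stable set (-2.6316, 0).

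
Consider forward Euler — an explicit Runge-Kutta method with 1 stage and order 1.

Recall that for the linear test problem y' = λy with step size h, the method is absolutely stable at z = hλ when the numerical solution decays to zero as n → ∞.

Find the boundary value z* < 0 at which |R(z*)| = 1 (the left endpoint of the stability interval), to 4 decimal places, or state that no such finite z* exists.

left endpoint -2.0000.

Test eqn y'=λy, z=hλ:
  order 1, 1-stage ⇒ R(z)=1+z
  (e.g. R(-0.43)=0.57000, |R|=0.57000)

Need |R(x)|<1, x<0.
x=-0.43: |R|=0.5700
|R(-2.36)|=1.3600 |R(-1.82)|=0.8200 |R(-0.73)|=0.2700
Bisect:
  x_lo=-2.8198 |R|=1.8198  x_hi=-0.3371 |R|=0.6629
  mid=-1.57845 |R|=0.57845 →hi
  mid=-2.19914 |R|=1.19914 →lo
  mid=-1.88880 |R|=0.88880 →hi
  mid=-2.04397 |R|=1.04397 →lo
  mid=-1.96638 |R|=0.96638 →hi
  mid=-2.00518 |R|=1.00518 →lo
  mid=-1.98578 |R|=0.98578 →hi
  mid=-1.99548 |R|=0.99548 →hi
  mid=-2.00033 |R|=1.00033 →lo
  ...
  [-2.00002,-1.99987] ⇒ x*=-2.0000
Interval (-2.0000, 0).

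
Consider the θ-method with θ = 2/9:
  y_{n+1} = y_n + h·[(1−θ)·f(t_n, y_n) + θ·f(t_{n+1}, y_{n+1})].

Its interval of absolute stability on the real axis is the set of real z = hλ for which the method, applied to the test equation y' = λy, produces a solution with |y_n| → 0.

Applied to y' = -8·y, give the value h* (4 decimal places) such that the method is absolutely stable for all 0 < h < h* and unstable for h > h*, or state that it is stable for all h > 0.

Test eqn y'=λy, z=hλ:
  y_{n+1} = y_n + z·[7/9·y_n + 2/9·y_{n+1}] ⇒ (1 − 2/9z)y_{n+1} = (1 + 7/9z)y_n
  R(z) = (1 + 7/9z)/(1 − 2/9z).

Boundary: |R(x)|=1, x<0.
x=-0.49: |R|=0.5581
R=−1: 1+7/9x = −1+2/9x ⇒ -5/9x=2 ⇒ x=2/(-5/9)=-3.6000
Confirm numerically:
  x=-2.623: |R|=0.65710 <1
  x=-2.466: |R|=0.59302 <1
  x=-2.150: |R|=0.45489 <1
  x=-1.667: |R|=0.21639 <1
  x=-4.196: |R|=1.17134 >1
  x=-3.719: |R|=1.03620 >1
Stable set (-3.6000, 0).

(-3.6000,0); λ=-8 ⇒ h* = (18/5)/8 = 0.4500.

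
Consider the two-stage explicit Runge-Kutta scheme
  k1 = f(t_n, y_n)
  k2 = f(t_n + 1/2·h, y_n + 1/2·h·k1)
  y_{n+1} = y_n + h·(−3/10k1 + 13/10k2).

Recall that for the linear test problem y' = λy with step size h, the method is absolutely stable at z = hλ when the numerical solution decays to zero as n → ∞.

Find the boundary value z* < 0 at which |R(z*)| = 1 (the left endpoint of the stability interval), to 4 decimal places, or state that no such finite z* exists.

z* = -1.5385.

On y'=λy, z=hλ:
  k1=λy_n ⇒ h·k1=z·y_n;  k2=λ(1+1/2z)y_n ⇒ h·k2=z(1+1/2z)y_n
  y_{n+1}/y_n = 1 − 3/10z + 13/10z(1+1/2z) = 1 + z + 13/20z²
  R(z) = 1 + z + 13/20z².

Find x<0 with |R(x)|<1.
x=-1.25: |R|=0.7656
R=1: x+13/20x²=0 ⇒ x=−20/13=-1.5385; min R=1−1/(4·13/20)=0.6154>−1
Confirm numerically:
  x=-1.484: |R|=0.94747 <1
  x=-1.180: |R|=0.72506 <1
  x=-1.139: |R|=0.70426 <1
  x=-1.785: |R|=1.28605 >1
  x=-1.741: |R|=1.22920 >1
Stable set (-1.5385, 0).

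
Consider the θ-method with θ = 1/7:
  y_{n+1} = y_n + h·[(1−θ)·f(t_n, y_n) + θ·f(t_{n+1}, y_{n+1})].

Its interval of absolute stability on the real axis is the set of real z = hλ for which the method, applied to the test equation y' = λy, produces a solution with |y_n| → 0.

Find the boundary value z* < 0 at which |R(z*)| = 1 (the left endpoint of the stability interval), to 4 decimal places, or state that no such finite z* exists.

left endpoint -2.8000.

With y'=λy (z=hλ):
  y_{n+1} = y_n + z·[6/7·y_n + 1/7·y_{n+1}] ⇒ (1 − 1/7z)y_{n+1} = (1 + 6/7z)y_n
  Hence R(z) = (1 + 6/7z)/(1 − 1/7z).

Need |R(x)|<1, x<0.
x=-1.19: |R|=0.0171
R=−1: 1+6/7x = −1+1/7x ⇒ -5/7x=2 ⇒ x=2/(-5/7)=-2.8000
Confirm numerically:
  x=-2.539: |R|=0.86319 <1
  x=-1.934: |R|=0.51533 <1
  x=-1.805: |R|=0.43498 <1
  x=-1.198: |R|=0.02293 <1
  x=-2.878: |R|=1.03948 >1
  x=-2.872: |R|=1.03647 >1
Stable set (-2.8000, 0).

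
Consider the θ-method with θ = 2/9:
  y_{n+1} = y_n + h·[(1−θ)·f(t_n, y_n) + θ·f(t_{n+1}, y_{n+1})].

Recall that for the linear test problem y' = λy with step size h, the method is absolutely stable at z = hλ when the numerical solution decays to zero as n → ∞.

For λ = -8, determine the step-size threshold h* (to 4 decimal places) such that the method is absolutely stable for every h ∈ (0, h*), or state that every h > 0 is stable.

With y'=λy (z=hλ):
  y_{n+1} = y_n + z·[7/9·y_n + 2/9·y_{n+1}] ⇒ (1 − 2/9z)y_{n+1} = (1 + 7/9z)y_n
  ⇒ R(z) = (1 + 7/9z)/(1 − 2/9z).

Find x<0 with |R(x)|<1.
x=-0.51: |R|=0.5419
R=−1: 1+7/9x = −1+2/9x ⇒ -5/9x=2 ⇒ x=2/(-5/9)=-3.6000
Confirm numerically:
  x=-3.301: |R|=0.90418 <1
  x=-2.530: |R|=0.61949 <1
  x=-2.099: |R|=0.43135 <1
  x=-1.982: |R|=0.37596 <1
  x=-3.860: |R|=1.07775 >1
  x=-3.778: |R|=1.05376 >1
  x=-3.631: |R|=1.00953 >1
Interval (-3.6000, 0).

(-3.6000,0); λ=-8 ⇒ h* = (18/5)/8 = 0.4500.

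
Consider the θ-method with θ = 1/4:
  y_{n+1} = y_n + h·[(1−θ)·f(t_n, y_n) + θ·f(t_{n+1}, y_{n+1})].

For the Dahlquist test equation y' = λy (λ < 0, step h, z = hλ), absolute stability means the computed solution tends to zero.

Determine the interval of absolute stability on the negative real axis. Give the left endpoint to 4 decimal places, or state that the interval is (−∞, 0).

On y'=λy, z=hλ:
  y_{n+1} = y_n + z·[3/4·y_n + 1/4·y_{n+1}] ⇒ (1 − 1/4z)y_{n+1} = (1 + 3/4z)y_n
  ⇒ R(z) = (1 + 3/4z)/(1 − 1/4z).

Boundary: |R(x)|=1, x<0.
x=-0.73: |R|=0.3827
R=−1: 1+3/4x = −1+1/4x ⇒ -1/2x=2 ⇒ x=2/(-1/2)=-4.0000
Confirm numerically:
  x=-2.841: |R|=0.66116 <1
  x=-2.544: |R|=0.55501 <1
  x=-2.509: |R|=0.54187 <1
  x=-4.490: |R|=1.11543 >1
  x=-4.189: |R|=1.04616 >1
So |R|<1 on (-4.0000, 0).

z∈(-4.0000,0).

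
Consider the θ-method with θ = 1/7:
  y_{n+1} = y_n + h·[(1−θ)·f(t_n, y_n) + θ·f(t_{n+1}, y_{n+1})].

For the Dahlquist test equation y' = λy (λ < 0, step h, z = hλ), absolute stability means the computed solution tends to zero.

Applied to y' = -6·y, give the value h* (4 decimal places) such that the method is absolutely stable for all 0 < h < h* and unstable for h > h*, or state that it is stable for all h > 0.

Test eqn y'=λy, z=hλ:
  y_{n+1} = y_n + z·[6/7·y_n + 1/7·y_{n+1}] ⇒ (1 − 1/7z)y_{n+1} = (1 + 6/7z)y_n
  R(z) = (1 + 6/7z)/(1 − 1/7z).

Need |R(x)|<1, x<0.
x=-0.31: |R|=0.7031
R=−1: 1+6/7x = −1+1/7x ⇒ -5/7x=2 ⇒ x=2/(-5/7)=-2.8000
Confirm numerically:
  x=-2.779: |R|=0.98926 <1
  x=-2.736: |R|=0.96713 <1
  x=-2.076: |R|=0.60115 <1
  x=-1.131: |R|=0.02632 <1
  x=-3.384: |R|=1.28120 >1
  x=-3.161: |R|=1.17764 >1
  x=-2.881: |R|=1.04099 >1
Stable set (-2.8000, 0).

(-2.8000,0); λ=-6 ⇒ h* = (14/5)/6 = 0.4667.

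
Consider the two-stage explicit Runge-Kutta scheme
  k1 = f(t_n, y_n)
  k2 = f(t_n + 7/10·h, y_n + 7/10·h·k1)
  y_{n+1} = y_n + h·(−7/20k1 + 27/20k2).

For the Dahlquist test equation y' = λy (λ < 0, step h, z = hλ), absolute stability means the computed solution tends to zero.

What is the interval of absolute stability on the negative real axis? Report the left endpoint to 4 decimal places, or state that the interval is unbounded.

On y'=λy, z=hλ:
  k1=λy_n ⇒ h·k1=z·y_n;  k2=λ(1+7/10z)y_n ⇒ h·k2=z(1+7/10z)y_n
  y_{n+1}/y_n = 1 − 7/20z + 27/20z(1+7/10z) = 1 + z + 189/200z²
  R(z) = 1 + z + 189/200z².

Boundary: |R(x)|=1, x<0.
x=-1.47: |R|=1.5721
R=1: x+189/200x²=0 ⇒ x=−200/189=-1.0582; min R=1−1/(4·189/200)=0.7354>−1
Confirm numerically:
  x=-0.969: |R|=0.91832 <1
  x=-0.760: |R|=0.78583 <1
  x=-0.559: |R|=0.73629 <1
  x=-0.480: |R|=0.73773 <1
  x=-1.637: |R|=1.89538 >1
  x=-1.496: |R|=1.61893 >1
Stable set (-1.0582, 0).

z∈(-1.0582,0).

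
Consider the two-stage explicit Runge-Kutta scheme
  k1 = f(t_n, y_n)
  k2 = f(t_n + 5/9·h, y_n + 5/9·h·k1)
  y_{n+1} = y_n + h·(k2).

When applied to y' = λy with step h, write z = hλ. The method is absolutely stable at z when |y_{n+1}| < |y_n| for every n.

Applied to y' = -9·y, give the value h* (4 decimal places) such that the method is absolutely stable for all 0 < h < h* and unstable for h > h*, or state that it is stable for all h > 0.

(-1.8000,0); λ=-9 ⇒ h* = (9/5)/9 = 0.2000.

With y'=λy (z=hλ):
  k1=λy_n ⇒ h·k1=z·y_n;  k2=λ(1+5/9z)y_n ⇒ h·k2=z(1+5/9z)y_n
  y_{n+1}/y_n = 1 + z(1+5/9z) = 1 + z + 5/9z²
  ⇒ R(z) = 1 + z + 5/9z².

Find x<0 with |R(x)|<1.
x=-0.46: |R|=0.6576
R=1: x+5/9x²=0 ⇒ x=−9/5=-1.8000; min R=1−1/(4·5/9)=0.5500>−1
Confirm numerically:
  x=-1.658: |R|=0.86920 <1
  x=-1.264: |R|=0.62361 <1
  x=-1.000: |R|=0.55556 <1
  x=-0.870: |R|=0.55050 <1
  x=-2.211: |R|=1.50484 >1
  x=-1.967: |R|=1.18249 >1
Stable set (-1.8000, 0).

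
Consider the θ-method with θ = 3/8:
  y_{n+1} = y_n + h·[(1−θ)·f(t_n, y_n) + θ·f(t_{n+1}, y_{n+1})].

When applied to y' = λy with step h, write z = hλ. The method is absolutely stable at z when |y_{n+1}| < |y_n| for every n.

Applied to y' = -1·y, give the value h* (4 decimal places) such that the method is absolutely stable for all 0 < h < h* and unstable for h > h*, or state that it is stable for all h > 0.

(-8.0000,0); λ=-1 ⇒ h* = (8)/1 = 8.0000.

Test eqn y'=λy, z=hλ:
  y_{n+1} = y_n + z·[5/8·y_n + 3/8·y_{n+1}] ⇒ (1 − 3/8z)y_{n+1} = (1 + 5/8z)y_n
  Hence R(z) = (1 + 5/8z)/(1 − 3/8z).

Boundary: |R(x)|=1, x<0.
x=-1.15: |R|=0.1965
R=−1: 1+5/8x = −1+3/8x ⇒ -1/4x=2 ⇒ x=2/(-1/4)=-8.0000
Confirm numerically:
  x=-7.523: |R|=0.96879 <1
  x=-6.446: |R|=0.88631 <1
  x=-6.013: |R|=0.84738 <1
  x=-3.712: |R|=0.55184 <1
  x=-8.325: |R|=1.01971 >1
  x=-8.295: |R|=1.01794 >1
Stable set (-8.0000, 0).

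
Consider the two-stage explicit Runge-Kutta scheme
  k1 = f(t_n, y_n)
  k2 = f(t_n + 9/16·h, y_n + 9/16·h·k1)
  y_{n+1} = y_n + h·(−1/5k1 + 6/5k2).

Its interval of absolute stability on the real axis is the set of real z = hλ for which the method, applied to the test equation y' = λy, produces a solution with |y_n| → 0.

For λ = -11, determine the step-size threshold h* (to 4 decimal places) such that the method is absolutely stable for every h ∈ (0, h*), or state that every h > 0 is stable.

Set f=λy, z=hλ:
  k1=λy_n ⇒ h·k1=z·y_n;  k2=λ(1+9/16z)y_n ⇒ h·k2=z(1+9/16z)y_n
  y_{n+1}/y_n = 1 − 1/5z + 6/5z(1+9/16z) = 1 + z + 27/40z²
  Hence R(z) = 1 + z + 27/40z².

Solve |R(x)|<1 on ℝ⁻.
x=-1.21: |R|=0.7783
R=1: x+27/40x²=0 ⇒ x=−40/27=-1.4815; min R=1−1/(4·27/40)=0.6296>−1
Confirm numerically:
  x=-1.386: |R|=0.91067 <1
  x=-1.259: |R|=0.81093 <1
  x=-1.006: |R|=0.67712 <1
  x=-0.871: |R|=0.64108 <1
  x=-1.967: |R|=1.64464 >1
  x=-1.799: |R|=1.38557 >1
Interval (-1.4815, 0).

(-1.4815,0); λ=-11 ⇒ h* = (40/27)/11 = 0.1347.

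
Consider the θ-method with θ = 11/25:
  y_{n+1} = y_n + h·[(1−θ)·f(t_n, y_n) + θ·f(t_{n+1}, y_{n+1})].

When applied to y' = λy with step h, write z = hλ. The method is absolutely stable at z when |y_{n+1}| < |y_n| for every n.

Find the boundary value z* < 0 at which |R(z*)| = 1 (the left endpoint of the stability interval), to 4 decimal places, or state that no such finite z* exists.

left endpoint -16.6667.

With y'=λy (z=hλ):
  y_{n+1} = y_n + z·[14/25·y_n + 11/25·y_{n+1}] ⇒ (1 − 11/25z)y_{n+1} = (1 + 14/25z)y_n
  R(z) = (1 + 14/25z)/(1 − 11/25z).

Find x<0 with |R(x)|<1.
x=-0.86: |R|=0.3761
R=−1: 1+14/25x = −1+11/25x ⇒ -3/25x=2 ⇒ x=2/(-3/25)=-16.6667
Confirm numerically:
  x=-11.062: |R|=0.88537 <1
  x=-10.885: |R|=0.88016 <1
  x=-9.770: |R|=0.84381 <1
  x=-17.135: |R|=1.00658 >1
  x=-16.982: |R|=1.00447 >1
Stable set (-16.6667, 0).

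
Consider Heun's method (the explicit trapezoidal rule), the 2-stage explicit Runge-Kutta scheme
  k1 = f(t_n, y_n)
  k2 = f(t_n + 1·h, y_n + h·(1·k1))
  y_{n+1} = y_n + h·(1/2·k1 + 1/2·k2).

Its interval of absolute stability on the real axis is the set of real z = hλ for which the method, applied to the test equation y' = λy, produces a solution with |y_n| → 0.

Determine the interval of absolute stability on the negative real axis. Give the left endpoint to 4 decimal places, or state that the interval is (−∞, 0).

z∈(-2.0000,0).

With y'=λy (z=hλ):
  order 2, 2-stage ⇒ R(z)=1+z+z^2/2
  (e.g. R(-1)=0.50000, |R|=0.50000)

Find x<0 with |R(x)|<1.
x=-1: |R|=0.5000
|R(-1.68)|=0.7312 |R(-1.42)|=0.5882 |R(-0.78)|=0.5242
Bisect:
  x_lo=-2.5762 |R|=1.7422  x_hi=-0.0855 |R|=0.9181
  mid=-1.33085 |R|=0.55473 →hi
  mid=-1.95351 |R|=0.95459 →hi
  mid=-2.26484 |R|=1.29991 →lo
  mid=-2.10917 |R|=1.11513 →lo
  mid=-2.03134 |R|=1.03183 →lo
  mid=-1.99243 |R|=0.99246 →hi
  mid=-2.01188 |R|=1.01196 →lo
  mid=-2.00216 |R|=1.00216 →lo
  mid=-1.99729 |R|=0.99729 →hi
  mid=-1.99972 |R|=0.99972 →hi
  ...
  [-2.00003,-1.99988] ⇒ x*=-2.0000
So |R|<1 on (-2.0000, 0).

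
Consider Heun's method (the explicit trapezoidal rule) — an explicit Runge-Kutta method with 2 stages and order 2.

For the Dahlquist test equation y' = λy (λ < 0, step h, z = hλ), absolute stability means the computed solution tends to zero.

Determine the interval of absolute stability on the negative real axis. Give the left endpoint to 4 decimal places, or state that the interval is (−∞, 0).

(-2.0000, 0).

Test eqn y'=λy, z=hλ:
  order 2, 2-stage ⇒ R(z)=1+z+z^2/2
  (e.g. R(-1.3)=0.54500, |R|=0.54500)

Boundary: |R(x)|=1, x<0.
x=-1.3: |R|=0.5450
|R(-2.07)|=1.0724 |R(-1.57)|=0.6624 |R(-0.52)|=0.6152
Bisect:
  x_lo=-2.7032 |R|=1.9505  x_hi=-0.0861 |R|=0.9176
  mid=-1.39468 |R|=0.57788 →hi
  mid=-2.04896 |R|=1.05016 →lo
  mid=-1.72182 |R|=0.76051 →hi
  mid=-1.88539 |R|=0.89196 →hi
  mid=-1.96718 |R|=0.96771 →hi
  mid=-2.00807 |R|=1.00810 →lo
  mid=-1.98762 |R|=0.98770 →hi
  mid=-1.99785 |R|=0.99785 →hi
  mid=-2.00296 |R|=1.00296 →lo
  ...
  [-2.00008,-1.99992] ⇒ x*=-2.0000
So |R|<1 on (-2.0000, 0).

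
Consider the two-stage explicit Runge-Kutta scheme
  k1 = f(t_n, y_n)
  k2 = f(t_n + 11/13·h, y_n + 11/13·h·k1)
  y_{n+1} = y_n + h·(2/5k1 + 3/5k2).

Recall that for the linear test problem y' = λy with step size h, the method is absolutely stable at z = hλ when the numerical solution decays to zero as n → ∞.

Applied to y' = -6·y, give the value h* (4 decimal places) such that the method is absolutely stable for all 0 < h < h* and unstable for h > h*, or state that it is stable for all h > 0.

(-1.9697,0); λ=-6 ⇒ h* = (65/33)/6 = 0.3283.

On y'=λy, z=hλ:
  k1=λy_n ⇒ h·k1=z·y_n;  k2=λ(1+11/13z)y_n ⇒ h·k2=z(1+11/13z)y_n
  y_{n+1}/y_n = 1 + 2/5z + 3/5z(1+11/13z) = 1 + z + 33/65z²
  R(z) = 1 + z + 33/65z².

Solve |R(x)|<1 on ℝ⁻.
x=-1.16: |R|=0.5232
R=1: x+33/65x²=0 ⇒ x=−65/33=-1.9697; min R=1−1/(4·33/65)=0.5076>−1
Confirm numerically:
  x=-1.681: |R|=0.75362 <1
  x=-1.584: |R|=0.68983 <1
  x=-1.459: |R|=0.62171 <1
  x=-2.538: |R|=1.73227 >1
  x=-2.188: |R|=1.24250 >1
Interval (-1.9697, 0).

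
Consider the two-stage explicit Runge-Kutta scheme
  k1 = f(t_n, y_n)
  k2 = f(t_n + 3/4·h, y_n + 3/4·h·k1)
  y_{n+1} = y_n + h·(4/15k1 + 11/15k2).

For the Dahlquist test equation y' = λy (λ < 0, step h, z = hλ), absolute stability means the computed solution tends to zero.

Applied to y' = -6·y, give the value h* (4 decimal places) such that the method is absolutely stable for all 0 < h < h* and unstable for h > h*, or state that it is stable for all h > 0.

(-1.8182,0); λ=-6 ⇒ h* = (20/11)/6 = 0.3030.

On y'=λy, z=hλ:
  k1=λy_n ⇒ h·k1=z·y_n;  k2=λ(1+3/4z)y_n ⇒ h·k2=z(1+3/4z)y_n
  y_{n+1}/y_n = 1 + 4/15z + 11/15z(1+3/4z) = 1 + z + 11/20z²
  ⇒ R(z) = 1 + z + 11/20z².

Need |R(x)|<1, x<0.
x=-0.58: |R|=0.6050
R=1: x+11/20x²=0 ⇒ x=−20/11=-1.8182; min R=1−1/(4·11/20)=0.5455>−1
Confirm numerically:
  x=-1.319: |R|=0.63787 <1
  x=-1.262: |R|=0.61395 <1
  x=-1.036: |R|=0.55431 <1
  x=-0.745: |R|=0.56026 <1
  x=-2.192: |R|=1.45068 >1
  x=-2.109: |R|=1.33733 >1
  x=-1.862: |R|=1.04487 >1
So |R|<1 on (-1.8182, 0).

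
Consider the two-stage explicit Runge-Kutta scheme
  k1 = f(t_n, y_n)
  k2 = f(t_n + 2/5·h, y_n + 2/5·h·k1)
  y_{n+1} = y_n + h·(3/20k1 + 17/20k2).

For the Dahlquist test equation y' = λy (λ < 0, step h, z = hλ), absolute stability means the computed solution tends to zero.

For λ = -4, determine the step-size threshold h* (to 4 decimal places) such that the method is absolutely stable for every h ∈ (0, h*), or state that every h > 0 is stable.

Test eqn y'=λy, z=hλ:
  k1=λy_n ⇒ h·k1=z·y_n;  k2=λ(1+2/5z)y_n ⇒ h·k2=z(1+2/5z)y_n
  y_{n+1}/y_n = 1 + 3/20z + 17/20z(1+2/5z) = 1 + z + 17/50z²
  Hence R(z) = 1 + z + 17/50z².

Boundary: |R(x)|=1, x<0.
x=-1.13: |R|=0.3041
R=1: x+17/50x²=0 ⇒ x=−50/17=-2.9412; min R=1−1/(4·17/50)=0.2647>−1
Confirm numerically:
  x=-2.863: |R|=0.92390 <1
  x=-2.630: |R|=0.72175 <1
  x=-2.584: |R|=0.68620 <1
  x=-1.791: |R|=0.29961 <1
  x=-3.490: |R|=1.65123 >1
  x=-3.488: |R|=1.64849 >1
  x=-3.381: |R|=1.50559 >1
Stable set (-2.9412, 0).

(-2.9412,0); λ=-4 ⇒ h* = (50/17)/4 = 0.7353.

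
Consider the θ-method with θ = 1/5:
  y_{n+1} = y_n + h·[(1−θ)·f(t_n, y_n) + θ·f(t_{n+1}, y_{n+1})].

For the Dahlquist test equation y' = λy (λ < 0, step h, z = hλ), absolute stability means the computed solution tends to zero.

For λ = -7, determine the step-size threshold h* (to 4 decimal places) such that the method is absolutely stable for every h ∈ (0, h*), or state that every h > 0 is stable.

(-3.3333,0); λ=-7 ⇒ h* = (10/3)/7 = 0.4762.

Test eqn y'=λy, z=hλ:
  y_{n+1} = y_n + z·[4/5·y_n + 1/5·y_{n+1}] ⇒ (1 − 1/5z)y_{n+1} = (1 + 4/5z)y_n
  R(z) = (1 + 4/5z)/(1 − 1/5z).

Need |R(x)|<1, x<0.
x=-1.43: |R|=0.1120
R=−1: 1+4/5x = −1+1/5x ⇒ -3/5x=2 ⇒ x=2/(-3/5)=-3.3333
Confirm numerically:
  x=-2.935: |R|=0.84940 <1
  x=-2.808: |R|=0.79816 <1
  x=-2.642: |R|=0.72861 <1
  x=-3.781: |R|=1.15294 >1
  x=-3.554: |R|=1.07739 >1
  x=-3.526: |R|=1.06779 >1
Interval (-3.3333, 0).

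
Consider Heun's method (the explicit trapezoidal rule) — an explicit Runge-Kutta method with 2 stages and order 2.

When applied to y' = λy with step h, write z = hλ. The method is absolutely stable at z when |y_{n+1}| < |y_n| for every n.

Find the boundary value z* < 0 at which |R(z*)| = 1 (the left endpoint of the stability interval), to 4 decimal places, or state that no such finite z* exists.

z* = -2.0000.

With y'=λy (z=hλ):
  order 2, 2-stage ⇒ R(z)=1+z+z^2/2
  (e.g. R(-0.92)=0.50320, |R|=0.50320)

Need |R(x)|<1, x<0.
x=-0.92: |R|=0.5032
|R(-1.63)|=0.6985 |R(-1.1)|=0.5050 |R(-0.89)|=0.5061
Bisect:
  x_lo=-2.5607 |R|=1.7179  x_hi=-0.3946 |R|=0.6833
  mid=-1.47763 |R|=0.61407 →hi
  mid=-2.01916 |R|=1.01934 →lo
  mid=-1.74840 |R|=0.78005 →hi
  mid=-1.88378 |R|=0.89053 →hi
  mid=-1.95147 |R|=0.95265 →hi
  mid=-1.98531 |R|=0.98542 →hi
  mid=-2.00224 |R|=1.00224 →lo
  mid=-1.99377 |R|=0.99379 →hi
  mid=-1.99800 |R|=0.99801 →hi
  mid=-2.00012 |R|=1.00012 →lo
  ...
  [-2.00012,-1.99999] ⇒ x*=-2.0000
Interval (-2.0000, 0).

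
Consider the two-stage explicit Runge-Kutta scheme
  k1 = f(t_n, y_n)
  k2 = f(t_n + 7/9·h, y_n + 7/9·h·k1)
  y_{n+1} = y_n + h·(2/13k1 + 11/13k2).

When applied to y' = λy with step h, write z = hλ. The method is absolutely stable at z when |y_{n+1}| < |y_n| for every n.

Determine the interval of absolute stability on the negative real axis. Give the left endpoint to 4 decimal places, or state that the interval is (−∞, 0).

z∈(-1.5195,0).

On y'=λy, z=hλ:
  k1=λy_n ⇒ h·k1=z·y_n;  k2=λ(1+7/9z)y_n ⇒ h·k2=z(1+7/9z)y_n
  y_{n+1}/y_n = 1 + 2/13z + 11/13z(1+7/9z) = 1 + z + 77/117z²
  R(z) = 1 + z + 77/117z².

Find x<0 with |R(x)|<1.
x=-0.64: |R|=0.6296
R=1: x+77/117x²=0 ⇒ x=−117/77=-1.5195; min R=1−1/(4·77/117)=0.6201>−1
Confirm numerically:
  x=-1.174: |R|=0.73307 <1
  x=-1.008: |R|=0.66069 <1
  x=-0.893: |R|=0.63182 <1
  x=-0.803: |R|=0.62136 <1
  x=-1.933: |R|=1.52606 >1
  x=-1.740: |R|=1.25252 >1
  x=-1.697: |R|=1.19826 >1
Stable set (-1.5195, 0).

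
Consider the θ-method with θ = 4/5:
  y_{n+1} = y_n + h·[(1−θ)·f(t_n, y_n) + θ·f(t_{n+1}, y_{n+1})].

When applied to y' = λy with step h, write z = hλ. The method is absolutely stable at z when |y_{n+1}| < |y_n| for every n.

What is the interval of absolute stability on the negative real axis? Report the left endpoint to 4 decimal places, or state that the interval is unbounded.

unbounded; (−∞, 0).

Set f=λy, z=hλ:
  y_{n+1} = y_n + z·[1/5·y_n + 4/5·y_{n+1}] ⇒ (1 − 4/5z)y_{n+1} = (1 + 1/5z)y_n
  ⇒ R(z) = (1 + 1/5z)/(1 − 4/5z).

Solve |R(x)|<1 on ℝ⁻.
x=-1.12: |R|=0.4093
x=-2: |R|=0.2308
x=-10: |R|=0.1111
x=-100: |R|=0.2346
θ=4/5≥1/2 ⇒ |1+1/5x|<|1−4/5x| ∀x<0 ⇒ stable on all of ℝ⁻.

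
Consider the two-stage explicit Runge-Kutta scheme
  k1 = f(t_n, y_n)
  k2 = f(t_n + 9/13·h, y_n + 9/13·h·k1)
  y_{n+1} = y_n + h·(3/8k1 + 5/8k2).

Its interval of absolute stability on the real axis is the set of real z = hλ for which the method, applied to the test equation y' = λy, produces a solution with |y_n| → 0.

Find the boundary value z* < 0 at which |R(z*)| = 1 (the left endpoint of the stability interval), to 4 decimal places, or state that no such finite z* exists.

Set f=λy, z=hλ:
  k1=λy_n ⇒ h·k1=z·y_n;  k2=λ(1+9/13z)y_n ⇒ h·k2=z(1+9/13z)y_n
  y_{n+1}/y_n = 1 + 3/8z + 5/8z(1+9/13z) = 1 + z + 45/104z²
  R(z) = 1 + z + 45/104z².

Boundary: |R(x)|=1, x<0.
x=-0.87: |R|=0.4575
R=1: x+45/104x²=0 ⇒ x=−104/45=-2.3111; min R=1−1/(4·45/104)=0.4222>−1
Confirm numerically:
  x=-1.877: |R|=0.64743 <1
  x=-1.804: |R|=0.60416 <1
  x=-1.180: |R|=0.42248 <1
  x=-2.818: |R|=1.61806 >1
  x=-2.750: |R|=1.52224 >1
Stable set (-2.3111, 0).

left endpoint -2.3111.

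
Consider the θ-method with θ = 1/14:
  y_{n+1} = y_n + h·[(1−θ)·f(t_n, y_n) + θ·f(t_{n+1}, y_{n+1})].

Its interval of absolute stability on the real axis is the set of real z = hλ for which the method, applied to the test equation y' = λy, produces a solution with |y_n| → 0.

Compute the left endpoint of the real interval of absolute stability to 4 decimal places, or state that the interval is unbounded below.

On y'=λy, z=hλ:
  y_{n+1} = y_n + z·[13/14·y_n + 1/14·y_{n+1}] ⇒ (1 − 1/14z)y_{n+1} = (1 + 13/14z)y_n
  Hence R(z) = (1 + 13/14z)/(1 − 1/14z).

Solve |R(x)|<1 on ℝ⁻.
x=-1.22: |R|=0.1222
R=−1: 1+13/14x = −1+1/14x ⇒ -6/7x=2 ⇒ x=2/(-6/7)=-2.3333
Confirm numerically:
  x=-2.197: |R|=0.89899 <1
  x=-1.774: |R|=0.57449 <1
  x=-0.966: |R|=0.09635 <1
  x=-2.910: |R|=1.40923 >1
  x=-2.414: |R|=1.05897 >1
  x=-2.388: |R|=1.04003 >1
So |R|<1 on (-2.3333, 0).

z* = -2.3333.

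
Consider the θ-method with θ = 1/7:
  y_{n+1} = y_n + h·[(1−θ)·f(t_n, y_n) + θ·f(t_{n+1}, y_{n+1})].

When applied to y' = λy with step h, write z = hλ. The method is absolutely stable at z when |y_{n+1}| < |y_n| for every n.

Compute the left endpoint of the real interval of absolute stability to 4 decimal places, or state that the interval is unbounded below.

On y'=λy, z=hλ:
  y_{n+1} = y_n + z·[6/7·y_n + 1/7·y_{n+1}] ⇒ (1 − 1/7z)y_{n+1} = (1 + 6/7z)y_n
  Hence R(z) = (1 + 6/7z)/(1 − 1/7z).

Boundary: |R(x)|=1, x<0.
x=-1.05: |R|=0.0870
R=−1: 1+6/7x = −1+1/7x ⇒ -5/7x=2 ⇒ x=2/(-5/7)=-2.8000
Confirm numerically:
  x=-2.626: |R|=0.90962 <1
  x=-2.136: |R|=0.63660 <1
  x=-1.693: |R|=0.36328 <1
  x=-1.608: |R|=0.30762 <1
  x=-3.174: |R|=1.18380 >1
  x=-3.172: |R|=1.18285 >1
  x=-2.977: |R|=1.08870 >1
Stable set (-2.8000, 0).

left endpoint -2.8000.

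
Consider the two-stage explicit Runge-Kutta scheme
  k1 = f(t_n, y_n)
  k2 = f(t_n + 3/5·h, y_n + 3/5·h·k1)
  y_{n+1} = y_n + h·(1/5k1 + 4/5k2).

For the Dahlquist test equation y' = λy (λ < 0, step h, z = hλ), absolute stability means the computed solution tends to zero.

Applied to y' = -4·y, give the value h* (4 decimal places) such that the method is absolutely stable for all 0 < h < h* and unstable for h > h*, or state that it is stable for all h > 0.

(-2.0833,0); λ=-4 ⇒ h* = (25/12)/4 = 0.5208.

Test eqn y'=λy, z=hλ:
  k1=λy_n ⇒ h·k1=z·y_n;  k2=λ(1+3/5z)y_n ⇒ h·k2=z(1+3/5z)y_n
  y_{n+1}/y_n = 1 + 1/5z + 4/5z(1+3/5z) = 1 + z + 12/25z²
  R(z) = 1 + z + 12/25z².

Need |R(x)|<1, x<0.
x=-1.12: |R|=0.4821
R=1: x+12/25x²=0 ⇒ x=−25/12=-2.0833; min R=1−1/(4·12/25)=0.4792>−1
Confirm numerically:
  x=-1.565: |R|=0.61063 <1
  x=-1.472: |R|=0.56806 <1
  x=-1.294: |R|=0.50973 <1
  x=-1.206: |R|=0.49213 <1
  x=-2.662: |R|=1.73940 >1
  x=-2.631: |R|=1.69164 >1
  x=-2.261: |R|=1.19282 >1
Stable set (-2.0833, 0).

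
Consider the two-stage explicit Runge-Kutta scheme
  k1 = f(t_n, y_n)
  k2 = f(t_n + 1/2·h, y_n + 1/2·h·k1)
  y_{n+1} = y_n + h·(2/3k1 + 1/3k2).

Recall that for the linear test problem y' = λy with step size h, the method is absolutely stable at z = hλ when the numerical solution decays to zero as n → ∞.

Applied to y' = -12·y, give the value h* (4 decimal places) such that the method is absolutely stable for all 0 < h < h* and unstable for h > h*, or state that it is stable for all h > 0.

With y'=λy (z=hλ):
  k1=λy_n ⇒ h·k1=z·y_n;  k2=λ(1+1/2z)y_n ⇒ h·k2=z(1+1/2z)y_n
  y_{n+1}/y_n = 1 + 2/3z + 1/3z(1+1/2z) = 1 + z + 1/6z²
  R(z) = 1 + z + 1/6z².

Find x<0 with |R(x)|<1.
x=-1.63: |R|=0.1872
R=1: x+1/6x²=0 ⇒ x=−6=-6.0000; min R=1−1/(4·1/6)=-0.5000>−1
Confirm numerically:
  x=-5.915: |R|=0.91620 <1
  x=-4.752: |R|=0.01158 <1
  x=-4.588: |R|=0.07971 <1
  x=-4.195: |R|=0.26200 <1
  x=-6.472: |R|=1.50913 >1
  x=-6.449: |R|=1.48260 >1
So |R|<1 on (-6.0000, 0).

(-6.0000,0); λ=-12 ⇒ h* = (6)/12 = 0.5000.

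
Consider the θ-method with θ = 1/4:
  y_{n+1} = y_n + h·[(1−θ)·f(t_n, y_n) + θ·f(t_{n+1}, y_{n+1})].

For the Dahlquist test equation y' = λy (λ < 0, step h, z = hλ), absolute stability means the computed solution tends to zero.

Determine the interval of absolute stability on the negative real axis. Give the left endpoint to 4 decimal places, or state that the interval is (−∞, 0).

z∈(-4.0000,0).

With y'=λy (z=hλ):
  y_{n+1} = y_n + z·[3/4·y_n + 1/4·y_{n+1}] ⇒ (1 − 1/4z)y_{n+1} = (1 + 3/4z)y_n
  ⇒ R(z) = (1 + 3/4z)/(1 − 1/4z).

Find x<0 with |R(x)|<1.
x=-0.46: |R|=0.5874
R=−1: 1+3/4x = −1+1/4x ⇒ -1/2x=2 ⇒ x=2/(-1/2)=-4.0000
Confirm numerically:
  x=-3.603: |R|=0.89557 <1
  x=-3.141: |R|=0.75942 <1
  x=-2.086: |R|=0.37102 <1
  x=-2.071: |R|=0.36452 <1
  x=-4.245: |R|=1.05943 >1
  x=-4.189: |R|=1.04616 >1
So |R|<1 on (-4.0000, 0).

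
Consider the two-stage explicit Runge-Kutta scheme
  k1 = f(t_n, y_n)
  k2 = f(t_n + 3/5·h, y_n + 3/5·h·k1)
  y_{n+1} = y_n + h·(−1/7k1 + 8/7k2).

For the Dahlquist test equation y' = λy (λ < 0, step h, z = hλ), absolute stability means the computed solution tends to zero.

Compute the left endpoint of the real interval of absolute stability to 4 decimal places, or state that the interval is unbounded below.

On y'=λy, z=hλ:
  k1=λy_n ⇒ h·k1=z·y_n;  k2=λ(1+3/5z)y_n ⇒ h·k2=z(1+3/5z)y_n
  y_{n+1}/y_n = 1 − 1/7z + 8/7z(1+3/5z) = 1 + z + 24/35z²
  R(z) = 1 + z + 24/35z².

Find x<0 with |R(x)|<1.
x=-0.94: |R|=0.6659
R=1: x+24/35x²=0 ⇒ x=−35/24=-1.4583; min R=1−1/(4·24/35)=0.6354>−1
Confirm numerically:
  x=-1.422: |R|=0.96457 <1
  x=-0.994: |R|=0.68351 <1
  x=-0.922: |R|=0.66091 <1
  x=-0.791: |R|=0.63804 <1
  x=-1.953: |R|=1.66246 >1
  x=-1.944: |R|=1.64741 >1
  x=-1.765: |R|=1.37115 >1
Interval (-1.4583, 0).

z* = -1.4583.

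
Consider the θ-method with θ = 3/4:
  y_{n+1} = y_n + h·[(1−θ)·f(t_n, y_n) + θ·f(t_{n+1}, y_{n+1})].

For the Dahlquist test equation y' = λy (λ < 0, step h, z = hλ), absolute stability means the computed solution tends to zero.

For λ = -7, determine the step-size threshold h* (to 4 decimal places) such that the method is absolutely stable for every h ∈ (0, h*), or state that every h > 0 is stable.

interval (−∞, 0). Any h>0 works for λ=-7.

On y'=λy, z=hλ:
  y_{n+1} = y_n + z·[1/4·y_n + 3/4·y_{n+1}] ⇒ (1 − 3/4z)y_{n+1} = (1 + 1/4z)y_n
  Hence R(z) = (1 + 1/4z)/(1 − 3/4z).

Boundary: |R(x)|=1, x<0.
x=-1.66: |R|=0.2606
x=-2: |R|=0.2000
x=-10: |R|=0.1765
x=-100: |R|=0.3158
θ=3/4≥1/2 ⇒ |1+1/4x|<|1−3/4x| ∀x<0 ⇒ stable on all of ℝ⁻.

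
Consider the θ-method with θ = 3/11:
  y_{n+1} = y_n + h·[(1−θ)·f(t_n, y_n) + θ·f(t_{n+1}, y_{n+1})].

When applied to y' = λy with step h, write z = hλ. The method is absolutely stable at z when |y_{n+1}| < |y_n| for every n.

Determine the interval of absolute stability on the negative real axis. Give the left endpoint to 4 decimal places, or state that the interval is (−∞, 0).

Test eqn y'=λy, z=hλ:
  y_{n+1} = y_n + z·[8/11·y_n + 3/11·y_{n+1}] ⇒ (1 − 3/11z)y_{n+1} = (1 + 8/11z)y_n
  R(z) = (1 + 8/11z)/(1 − 3/11z).

Solve |R(x)|<1 on ℝ⁻.
x=-0.75: |R|=0.3774
R=−1: 1+8/11x = −1+3/11x ⇒ -5/11x=2 ⇒ x=2/(-5/11)=-4.4000
Confirm numerically:
  x=-4.161: |R|=0.94911 <1
  x=-3.549: |R|=0.80344 <1
  x=-3.123: |R|=0.68653 <1
  x=-2.034: |R|=0.30827 <1
  x=-4.731: |R|=1.06569 >1
  x=-4.620: |R|=1.04425 >1
Interval (-4.4000, 0).

z∈(-4.4000,0).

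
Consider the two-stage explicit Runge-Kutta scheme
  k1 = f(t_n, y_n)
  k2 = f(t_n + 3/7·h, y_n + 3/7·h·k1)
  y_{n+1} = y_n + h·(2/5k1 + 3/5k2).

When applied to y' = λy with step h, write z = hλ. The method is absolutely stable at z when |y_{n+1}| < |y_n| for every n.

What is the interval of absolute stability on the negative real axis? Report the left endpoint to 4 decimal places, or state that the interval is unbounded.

z∈(-3.8889,0).

On y'=λy, z=hλ:
  k1=λy_n ⇒ h·k1=z·y_n;  k2=λ(1+3/7z)y_n ⇒ h·k2=z(1+3/7z)y_n
  y_{n+1}/y_n = 1 + 2/5z + 3/5z(1+3/7z) = 1 + z + 9/35z²
  Hence R(z) = 1 + z + 9/35z².

Need |R(x)|<1, x<0.
x=-0.51: |R|=0.5569
R=1: x+9/35x²=0 ⇒ x=−35/9=-3.8889; min R=1−1/(4·9/35)=0.0278>−1
Confirm numerically:
  x=-3.157: |R|=0.40585 <1
  x=-2.760: |R|=0.19881 <1
  x=-2.420: |R|=0.08593 <1
  x=-2.021: |R|=0.02928 <1
  x=-4.314: |R|=1.47158 >1
  x=-4.043: |R|=1.16022 >1
Stable set (-3.8889, 0).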